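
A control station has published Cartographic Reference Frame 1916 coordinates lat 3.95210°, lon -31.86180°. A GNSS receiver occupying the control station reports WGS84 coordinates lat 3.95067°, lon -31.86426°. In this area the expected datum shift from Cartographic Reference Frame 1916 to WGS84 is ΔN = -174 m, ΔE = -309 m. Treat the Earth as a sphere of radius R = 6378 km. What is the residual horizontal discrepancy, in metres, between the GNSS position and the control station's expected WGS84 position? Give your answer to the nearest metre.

39 m

Observed coordinate differences: Δφ = -0.00143°, Δλ = -0.00246°.
Converting to metres (1° lat = 111317 m, cos φ = 0.997622): observed ΔN = -159.2 m, observed ΔE = -273.2 m.
Subtracting the expected shift leaves a residual of -159.2 − (-174) = 14.8 m north and -273.2 − (-309) = 35.8 m east.
Residual distance = √(14.8² + 35.8²) = 38.8 m.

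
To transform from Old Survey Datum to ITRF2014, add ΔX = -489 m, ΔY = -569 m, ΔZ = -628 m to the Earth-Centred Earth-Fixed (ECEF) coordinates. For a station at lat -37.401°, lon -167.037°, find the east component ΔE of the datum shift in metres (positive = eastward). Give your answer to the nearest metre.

ΔE = 445 m

The local east axis at (φ, λ) is (−sin λ, cos λ, 0), so ΔE = −sin(-167.037°)·(-489) + cos(-167.037°)·(-569) = 444.81 m.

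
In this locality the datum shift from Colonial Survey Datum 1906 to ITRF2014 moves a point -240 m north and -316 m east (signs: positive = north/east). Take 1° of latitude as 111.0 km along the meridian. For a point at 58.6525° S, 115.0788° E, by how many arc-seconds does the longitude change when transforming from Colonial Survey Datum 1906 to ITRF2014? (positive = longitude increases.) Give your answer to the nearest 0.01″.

At latitude -58.6525°, cos φ = 0.520227.
1° of longitude at this latitude = 111.0 × cos φ = 57.75 km, so Δλ = -316.0 / 57745.2 = -0.0054723° = -19.700″.

Δλ = -19.70″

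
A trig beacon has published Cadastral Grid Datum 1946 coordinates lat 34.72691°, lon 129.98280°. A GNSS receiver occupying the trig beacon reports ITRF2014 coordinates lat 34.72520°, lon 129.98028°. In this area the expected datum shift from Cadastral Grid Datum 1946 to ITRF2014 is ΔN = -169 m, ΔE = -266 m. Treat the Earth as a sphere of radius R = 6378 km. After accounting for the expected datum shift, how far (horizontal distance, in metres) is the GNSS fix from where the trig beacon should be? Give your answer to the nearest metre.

41 m

Observed coordinate differences: Δφ = -0.00171°, Δλ = -0.00252°.
Converting to metres (1° lat = 111317 m, cos φ = 0.821877): observed ΔN = -190.4 m, observed ΔE = -230.6 m.
Subtracting the expected shift leaves a residual of -190.4 − (-169) = -21.4 m north and -230.6 − (-266) = 35.4 m east.
Residual distance = √((-21.4)² + 35.4²) = 41.4 m.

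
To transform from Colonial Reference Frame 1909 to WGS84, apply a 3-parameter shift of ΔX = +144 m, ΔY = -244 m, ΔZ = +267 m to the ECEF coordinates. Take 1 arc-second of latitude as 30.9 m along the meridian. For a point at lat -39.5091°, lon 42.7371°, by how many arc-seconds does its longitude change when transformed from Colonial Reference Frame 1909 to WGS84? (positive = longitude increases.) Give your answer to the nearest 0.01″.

Δλ = -11.62″

sin φ = -0.636201, cos φ = 0.771524, sin λ = 0.678635, cos λ = 0.734475.
East component: ΔE = −sin λ·ΔX + cos λ·ΔY = −(0.678635)(144) + (0.734475)(-244) = -276.94 m.
1° of latitude spans 3600 × 30.90 = 111240 m; at latitude φ, 1° of longitude spans that × cos φ = 85824.3 m, so Δλ = -276.94 / 85824.3 × 3600 = -11.616″.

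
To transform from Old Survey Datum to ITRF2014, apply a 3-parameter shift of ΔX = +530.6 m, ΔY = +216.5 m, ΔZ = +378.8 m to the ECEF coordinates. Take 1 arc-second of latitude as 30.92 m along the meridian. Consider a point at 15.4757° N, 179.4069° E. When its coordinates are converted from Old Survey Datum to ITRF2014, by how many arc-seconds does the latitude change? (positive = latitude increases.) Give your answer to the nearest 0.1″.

sin φ = 0.266830, cos φ = 0.963744, sin λ = 0.010351, cos λ = -0.999946.
North component: ΔN = −sin φ cos λ·ΔX − sin φ sin λ·ΔY + cos φ·ΔZ = −(0.266830)(-0.999946)(530.6) − (0.266830)(0.010351)(216.5) + (0.963744)(378.8) = 506.04 m.
1° of latitude spans 3600 × 30.92 = 111312 m, so Δφ = 506.04 / 111312 × 3600 = 16.366″.

Δφ = 16.4″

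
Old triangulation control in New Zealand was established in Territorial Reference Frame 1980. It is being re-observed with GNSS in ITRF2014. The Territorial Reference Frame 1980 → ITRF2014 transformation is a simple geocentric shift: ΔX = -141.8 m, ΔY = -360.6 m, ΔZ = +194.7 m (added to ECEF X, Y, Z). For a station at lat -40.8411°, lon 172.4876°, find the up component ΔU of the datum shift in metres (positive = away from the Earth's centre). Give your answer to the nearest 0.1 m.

ΔU = -56.6 m

The local up (radial) axis is (cos φ cos λ, cos φ sin λ, sin φ), giving ΔU = 106.355 − 35.667 − 127.327 = -56.64 m.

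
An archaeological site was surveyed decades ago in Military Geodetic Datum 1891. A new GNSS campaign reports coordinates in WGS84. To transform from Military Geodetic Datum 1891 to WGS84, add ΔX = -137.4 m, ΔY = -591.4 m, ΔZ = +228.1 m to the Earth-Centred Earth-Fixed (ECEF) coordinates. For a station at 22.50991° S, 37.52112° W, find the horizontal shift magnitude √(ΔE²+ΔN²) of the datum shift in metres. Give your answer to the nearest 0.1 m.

At φ = -22.50991°, λ = -37.52112°: sin φ = -0.382843, cos φ = 0.923813, sin λ = -0.609054, cos λ = 0.793129.
ΔE = −sin λ·ΔX + cos λ·ΔY = −(-0.609054)·(-137.4) + (0.793129)·(-591.4) = -552.74 m.
ΔN = −sin φ cos λ·ΔX − sin φ sin λ·ΔY + cos φ·ΔZ = −(-0.382843)(0.793129)(-137.4) − (-0.382843)(-0.609054)(-591.4) + (0.923813)(228.1) = 306.90 m.
Horizontal magnitude = √(ΔE² + ΔN²) = √((-552.74)² + 306.90²) = 632.23 m.

632.2 m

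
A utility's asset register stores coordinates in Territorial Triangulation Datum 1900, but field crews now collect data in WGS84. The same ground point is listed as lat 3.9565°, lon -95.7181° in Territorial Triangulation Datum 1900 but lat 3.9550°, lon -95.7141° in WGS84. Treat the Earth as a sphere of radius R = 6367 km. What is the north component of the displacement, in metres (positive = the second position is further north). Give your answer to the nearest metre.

ΔN = -167 m

Δφ = 3.9550° − 3.9565° = -0.0015°; Δλ = -95.7141° − -95.7181° = +0.0040°.
1° along a meridian = πR/180 = 111125 m.
ΔN = Δφ × 111125 = -166.7 m; ΔE = Δλ × 111125 × cos(3.9565°) = +0.0040 × 111125 × 0.997617 = 443.4 m.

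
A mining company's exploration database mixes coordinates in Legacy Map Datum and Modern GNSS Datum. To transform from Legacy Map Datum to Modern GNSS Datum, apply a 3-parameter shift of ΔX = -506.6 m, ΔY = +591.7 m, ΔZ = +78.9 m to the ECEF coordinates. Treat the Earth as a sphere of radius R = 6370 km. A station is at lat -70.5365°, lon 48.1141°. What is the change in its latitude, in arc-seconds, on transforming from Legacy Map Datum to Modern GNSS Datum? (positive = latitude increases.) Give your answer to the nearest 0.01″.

Δφ = 3.97″

sin φ = -0.942854, cos φ = 0.333206, sin λ = 0.744476, cos λ = 0.667649.
North component: ΔN = −sin φ cos λ·ΔX − sin φ sin λ·ΔY + cos φ·ΔZ = −(-0.942854)(0.667649)(-506.6) − (-0.942854)(0.744476)(591.7) + (0.333206)(78.9) = 122.72 m.
1° of latitude spans πR/180 = 111177 m, so Δφ = 122.72 / 111177 × 3600 = 3.974″.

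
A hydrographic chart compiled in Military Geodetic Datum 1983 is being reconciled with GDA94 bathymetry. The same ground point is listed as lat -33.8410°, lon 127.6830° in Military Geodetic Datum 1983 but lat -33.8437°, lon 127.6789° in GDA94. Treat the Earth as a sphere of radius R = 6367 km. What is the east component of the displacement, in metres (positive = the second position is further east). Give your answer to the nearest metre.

Δφ = -33.8437° − -33.8410° = -0.0027°; Δλ = 127.6789° − 127.6830° = -0.0041°.
1° along a meridian = πR/180 = 111125 m.
ΔN = Δφ × 111125 = -300.0 m; ΔE = Δλ × 111125 × cos(-33.8410°) = -0.0041 × 111125 × 0.830586 = -378.4 m.

ΔE = -378 m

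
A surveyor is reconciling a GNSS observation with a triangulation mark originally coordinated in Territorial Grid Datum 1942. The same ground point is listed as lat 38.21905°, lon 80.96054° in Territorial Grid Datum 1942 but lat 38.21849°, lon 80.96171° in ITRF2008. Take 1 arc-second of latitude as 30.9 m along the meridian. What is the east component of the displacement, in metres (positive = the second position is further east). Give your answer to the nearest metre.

ΔE = 102 m

Δφ = 38.21849° − 38.21905° = -0.00056°; Δλ = 80.96171° − 80.96054° = +0.00117°.
1° of latitude = 3600 × 30.90 = 111240 m.
ΔN = Δφ × 111240 = -62.3 m; ΔE = Δλ × 111240 × cos(38.21905°) = +0.00117 × 111240 × 0.785651 = 102.3 m.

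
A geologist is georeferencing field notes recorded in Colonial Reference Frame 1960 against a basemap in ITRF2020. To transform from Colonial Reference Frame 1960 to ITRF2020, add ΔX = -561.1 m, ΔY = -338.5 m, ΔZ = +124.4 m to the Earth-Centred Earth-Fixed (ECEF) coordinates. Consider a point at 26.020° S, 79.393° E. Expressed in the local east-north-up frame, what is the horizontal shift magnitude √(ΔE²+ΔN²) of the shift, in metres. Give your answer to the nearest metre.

The local east axis at (φ, λ) is (−sin λ, cos λ, 0), so ΔE = −sin(79.393°)·(-561.1) + cos(79.393°)·(-338.5) = 489.20 m.
The local north axis is (−sin φ cos λ, −sin φ sin λ, cos φ), giving ΔN = -45.308 − 145.957 + 111.791 = -79.47 m.
Horizontal magnitude = √(ΔE² + ΔN²) = √(489.20² + (-79.47)²) = 495.62 m.

496 m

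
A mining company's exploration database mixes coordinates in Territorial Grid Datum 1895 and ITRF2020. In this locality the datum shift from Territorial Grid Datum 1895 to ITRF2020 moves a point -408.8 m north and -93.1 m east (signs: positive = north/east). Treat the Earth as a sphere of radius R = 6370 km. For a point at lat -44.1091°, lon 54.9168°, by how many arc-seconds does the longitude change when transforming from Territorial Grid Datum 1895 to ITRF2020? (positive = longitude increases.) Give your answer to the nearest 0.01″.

At latitude -44.1091°, cos φ = 0.718016.
One radian of longitude at latitude φ spans R cos φ, so Δλ = ΔE / (R cos φ) = -93.1 / (6370000 × 0.718016) = -2.0355e-05 rad = -4.199″.

Δλ = -4.20″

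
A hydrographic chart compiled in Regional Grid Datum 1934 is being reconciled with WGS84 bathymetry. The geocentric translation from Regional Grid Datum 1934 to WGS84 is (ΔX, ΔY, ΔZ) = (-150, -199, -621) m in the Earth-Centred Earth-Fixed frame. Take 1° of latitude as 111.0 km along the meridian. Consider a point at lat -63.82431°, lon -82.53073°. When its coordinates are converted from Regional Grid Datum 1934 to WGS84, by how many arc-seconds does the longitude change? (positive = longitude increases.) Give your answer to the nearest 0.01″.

sin φ = -0.897446, cos φ = 0.441125, sin λ = -0.991515, cos λ = 0.129994.
East component: ΔE = −sin λ·ΔX + cos λ·ΔY = −(-0.991515)(-150) + (0.129994)(-199) = -174.60 m.
1° of latitude spans 111000 m; at latitude φ, 1° of longitude spans that × cos φ = 48964.9 m, so Δλ = -174.60 / 48964.9 × 3600 = -12.837″.

Δλ = -12.84″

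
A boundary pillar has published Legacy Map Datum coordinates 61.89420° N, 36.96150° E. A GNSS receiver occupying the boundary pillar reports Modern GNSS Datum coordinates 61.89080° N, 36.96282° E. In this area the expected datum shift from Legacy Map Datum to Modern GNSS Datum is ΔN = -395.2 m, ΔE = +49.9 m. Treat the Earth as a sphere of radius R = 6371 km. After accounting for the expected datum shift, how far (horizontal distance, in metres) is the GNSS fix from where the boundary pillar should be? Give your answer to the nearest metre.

26 m

Observed coordinate differences: Δφ = -0.00340°, Δλ = +0.00132°.
Converting to metres (1° lat = 111195 m, cos φ = 0.471101): observed ΔN = -378.1 m, observed ΔE = 69.1 m.
Subtracting the expected shift leaves a residual of -378.1 − (-395.2) = 17.1 m north and 69.1 − (49.9) = 19.2 m east.
Residual distance = √(17.1² + 19.2²) = 25.8 m.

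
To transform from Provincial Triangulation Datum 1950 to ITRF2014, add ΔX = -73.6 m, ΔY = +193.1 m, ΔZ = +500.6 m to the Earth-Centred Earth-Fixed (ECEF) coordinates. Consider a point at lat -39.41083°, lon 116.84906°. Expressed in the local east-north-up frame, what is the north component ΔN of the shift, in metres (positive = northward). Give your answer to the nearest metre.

ΔN = 517 m

The local north axis is (−sin φ cos λ, −sin φ sin λ, cos φ), giving ΔN = 21.104 + 109.379 + 386.770 = 517.25 m.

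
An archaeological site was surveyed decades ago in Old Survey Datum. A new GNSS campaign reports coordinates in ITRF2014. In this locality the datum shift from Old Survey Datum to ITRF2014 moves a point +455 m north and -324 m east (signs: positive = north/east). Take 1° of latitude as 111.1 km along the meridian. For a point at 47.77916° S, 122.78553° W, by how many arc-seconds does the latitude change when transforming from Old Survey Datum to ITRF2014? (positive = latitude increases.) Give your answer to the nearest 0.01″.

1° of latitude = 111.1 km, so Δφ = 455.0 / 111100 = 0.0040954° = 14.743″.

Δφ = 14.74″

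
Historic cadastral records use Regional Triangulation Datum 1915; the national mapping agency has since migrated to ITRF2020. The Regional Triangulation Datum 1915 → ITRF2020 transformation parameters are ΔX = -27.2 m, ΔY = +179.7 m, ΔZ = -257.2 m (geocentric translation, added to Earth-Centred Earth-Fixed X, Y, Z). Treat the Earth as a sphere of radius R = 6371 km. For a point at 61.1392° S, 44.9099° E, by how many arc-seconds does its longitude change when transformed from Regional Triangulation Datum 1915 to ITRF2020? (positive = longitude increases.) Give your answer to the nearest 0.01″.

Δλ = 9.82″

sin φ = -0.875795, cos φ = 0.482683, sin λ = 0.705994, cos λ = 0.708218.
East component: ΔE = −sin λ·ΔX + cos λ·ΔY = −(0.705994)(-27.2) + (0.708218)(179.7) = 146.47 m.
1° of latitude spans πR/180 = 111195 m; at latitude φ, 1° of longitude spans that × cos φ = 53671.9 m, so Δλ = 146.47 / 53671.9 × 3600 = 9.824″.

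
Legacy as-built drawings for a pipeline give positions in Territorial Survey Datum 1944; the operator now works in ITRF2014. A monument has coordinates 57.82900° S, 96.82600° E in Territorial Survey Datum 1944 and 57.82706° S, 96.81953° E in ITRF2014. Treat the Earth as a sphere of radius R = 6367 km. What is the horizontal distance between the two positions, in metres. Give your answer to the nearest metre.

439 m

Δφ = -57.82706° − -57.82900° = +0.00194°; Δλ = 96.81953° − 96.82600° = -0.00647°.
1° along a meridian = πR/180 = 111125 m.
ΔN = Δφ × 111125 = 215.6 m; ΔE = Δλ × 111125 × cos(-57.82900°) = -0.00647 × 111125 × 0.532448 = -382.8 m.
Distance = √(ΔE² + ΔN²) = √((-382.8)² + 215.6²) = 439.3 m.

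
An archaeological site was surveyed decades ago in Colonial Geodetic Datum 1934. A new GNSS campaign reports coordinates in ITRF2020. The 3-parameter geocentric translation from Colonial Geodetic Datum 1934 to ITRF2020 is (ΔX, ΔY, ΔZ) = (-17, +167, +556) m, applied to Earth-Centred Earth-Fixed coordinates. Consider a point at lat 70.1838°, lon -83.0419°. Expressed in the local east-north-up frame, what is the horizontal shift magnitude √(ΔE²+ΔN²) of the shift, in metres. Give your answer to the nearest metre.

At φ = 70.1838°, λ = -83.0419°: sin φ = 0.940785, cos φ = 0.339004, sin λ = -0.992635, cos λ = 0.121143.
ΔE = −sin λ·ΔX + cos λ·ΔY = −(-0.992635)·(-17) + (0.121143)·(167) = 3.36 m.
ΔN = −sin φ cos λ·ΔX − sin φ sin λ·ΔY + cos φ·ΔZ = −(0.940785)(0.121143)(-17) − (0.940785)(-0.992635)(167) + (0.339004)(556) = 346.38 m.
Horizontal magnitude = √(ΔE² + ΔN²) = √(3.36² + 346.38²) = 346.39 m.

346 m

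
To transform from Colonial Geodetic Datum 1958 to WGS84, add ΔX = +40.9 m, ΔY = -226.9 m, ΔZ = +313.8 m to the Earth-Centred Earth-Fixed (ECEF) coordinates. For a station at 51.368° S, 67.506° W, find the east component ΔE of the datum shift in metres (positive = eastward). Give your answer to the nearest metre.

ΔE = -49 m

The local east axis at (φ, λ) is (−sin λ, cos λ, 0), so ΔE = −sin(-67.506°)·40.9 + cos(-67.506°)·(-226.9) = -49.02 m.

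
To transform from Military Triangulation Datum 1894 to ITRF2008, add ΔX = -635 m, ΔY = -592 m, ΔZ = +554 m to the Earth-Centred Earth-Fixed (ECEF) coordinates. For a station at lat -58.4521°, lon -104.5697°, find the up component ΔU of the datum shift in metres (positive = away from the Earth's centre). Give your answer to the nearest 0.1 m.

The local up (radial) axis is (cos φ cos λ, cos φ sin λ, sin φ), giving ΔU = 83.577 + 299.780 − 472.120 = -88.76 m.

ΔU = -88.8 m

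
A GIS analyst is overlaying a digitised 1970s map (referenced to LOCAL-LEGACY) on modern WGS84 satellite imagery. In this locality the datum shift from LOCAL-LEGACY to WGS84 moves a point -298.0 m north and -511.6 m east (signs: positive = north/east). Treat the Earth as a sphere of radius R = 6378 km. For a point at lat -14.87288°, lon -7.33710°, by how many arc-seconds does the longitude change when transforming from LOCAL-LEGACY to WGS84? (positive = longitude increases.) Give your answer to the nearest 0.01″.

At latitude -14.87288°, cos φ = 0.966498.
One radian of longitude at latitude φ spans R cos φ, so Δλ = ΔE / (R cos φ) = -511.6 / (6378000 × 0.966498) = -8.2994e-05 rad = -17.119″.

Δλ = -17.12″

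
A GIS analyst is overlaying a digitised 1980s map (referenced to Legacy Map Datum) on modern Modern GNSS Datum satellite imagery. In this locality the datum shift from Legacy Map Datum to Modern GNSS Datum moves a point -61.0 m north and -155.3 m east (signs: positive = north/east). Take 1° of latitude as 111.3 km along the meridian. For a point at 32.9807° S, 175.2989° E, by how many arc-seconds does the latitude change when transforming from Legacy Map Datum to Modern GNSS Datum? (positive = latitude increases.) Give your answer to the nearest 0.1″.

1° of latitude = 111.3 km, so Δφ = -61.0 / 111300 = -0.0005481° = -1.973″.

Δφ = -2.0″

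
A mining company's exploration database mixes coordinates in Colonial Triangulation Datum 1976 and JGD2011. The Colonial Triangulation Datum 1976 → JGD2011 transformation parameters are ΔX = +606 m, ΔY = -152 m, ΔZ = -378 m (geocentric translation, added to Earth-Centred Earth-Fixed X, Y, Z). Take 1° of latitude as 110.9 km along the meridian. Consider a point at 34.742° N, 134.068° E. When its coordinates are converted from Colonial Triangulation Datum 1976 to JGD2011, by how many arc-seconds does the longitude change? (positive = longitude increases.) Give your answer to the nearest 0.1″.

sin φ = 0.569882, cos φ = 0.821727, sin λ = 0.718515, cos λ = -0.695512.
East component: ΔE = −sin λ·ΔX + cos λ·ΔY = −(0.718515)(606) + (-0.695512)(-152) = -329.70 m.
1° of latitude spans 110900 m; at latitude φ, 1° of longitude spans that × cos φ = 91129.5 m, so Δλ = -329.70 / 91129.5 × 3600 = -13.025″.

Δλ = -13.0″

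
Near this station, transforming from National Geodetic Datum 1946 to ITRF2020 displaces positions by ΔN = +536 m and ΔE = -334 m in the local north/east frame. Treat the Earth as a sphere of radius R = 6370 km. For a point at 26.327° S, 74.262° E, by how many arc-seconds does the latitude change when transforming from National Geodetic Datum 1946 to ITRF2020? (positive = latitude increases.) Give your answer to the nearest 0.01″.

Δφ = 17.36″

On a sphere of radius R, 1 rad of latitude = R, so Δφ = ΔN / R = 536.0 / 6370000 = 8.4144e-05 rad = 17.356″.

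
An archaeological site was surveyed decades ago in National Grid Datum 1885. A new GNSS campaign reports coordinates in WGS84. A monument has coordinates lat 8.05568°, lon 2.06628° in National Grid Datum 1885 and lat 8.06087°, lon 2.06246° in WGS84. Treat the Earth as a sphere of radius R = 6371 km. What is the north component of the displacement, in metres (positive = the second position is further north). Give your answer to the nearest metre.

ΔN = 577 m

Δφ = 8.06087° − 8.05568° = +0.00519°; Δλ = 2.06246° − 2.06628° = -0.00382°.
1° along a meridian = πR/180 = 111195 m.
ΔN = Δφ × 111195 = 577.1 m; ΔE = Δλ × 111195 × cos(8.05568°) = -0.00382 × 111195 × 0.990132 = -420.6 m.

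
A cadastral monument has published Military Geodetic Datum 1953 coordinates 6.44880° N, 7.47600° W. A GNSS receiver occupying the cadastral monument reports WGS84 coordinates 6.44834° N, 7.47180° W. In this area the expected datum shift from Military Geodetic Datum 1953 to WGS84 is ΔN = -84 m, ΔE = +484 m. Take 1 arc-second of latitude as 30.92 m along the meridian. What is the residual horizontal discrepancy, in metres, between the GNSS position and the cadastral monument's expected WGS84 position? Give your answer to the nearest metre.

38 m

Observed coordinate differences: Δφ = -0.00046°, Δλ = +0.00420°.
Converting to metres (1° lat = 111312 m, cos φ = 0.993673): observed ΔN = -51.2 m, observed ΔE = 464.6 m.
Subtracting the expected shift leaves a residual of -51.2 − (-84) = 32.8 m north and 464.6 − (484) = -19.4 m east.
Residual distance = √(32.8² + (-19.4)²) = 38.1 m.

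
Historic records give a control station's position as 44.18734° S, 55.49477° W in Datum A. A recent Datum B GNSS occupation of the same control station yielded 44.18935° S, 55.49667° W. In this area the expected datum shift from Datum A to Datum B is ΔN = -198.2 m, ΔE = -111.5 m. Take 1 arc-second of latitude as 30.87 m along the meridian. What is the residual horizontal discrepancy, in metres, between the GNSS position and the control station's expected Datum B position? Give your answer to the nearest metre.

47 m

Observed coordinate differences: Δφ = -0.00201°, Δλ = -0.00190°.
Converting to metres (1° lat = 111132 m, cos φ = 0.717065): observed ΔN = -223.4 m, observed ΔE = -151.4 m.
Subtracting the expected shift leaves a residual of -223.4 − (-198.2) = -25.2 m north and -151.4 − (-111.5) = -39.9 m east.
Residual distance = √((-25.2)² + (-39.9)²) = 47.2 m.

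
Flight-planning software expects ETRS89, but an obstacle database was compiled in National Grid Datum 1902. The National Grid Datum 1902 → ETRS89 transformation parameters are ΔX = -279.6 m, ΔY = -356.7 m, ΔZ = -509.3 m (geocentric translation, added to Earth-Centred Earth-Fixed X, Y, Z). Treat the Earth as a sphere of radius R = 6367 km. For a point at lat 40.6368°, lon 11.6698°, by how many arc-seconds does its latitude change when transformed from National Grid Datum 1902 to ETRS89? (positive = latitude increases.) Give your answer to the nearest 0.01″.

Δφ = -5.22″

sin φ = 0.651262, cos φ = 0.758853, sin λ = 0.202271, cos λ = 0.979330.
North component: ΔN = −sin φ cos λ·ΔX − sin φ sin λ·ΔY + cos φ·ΔZ = −(0.651262)(0.979330)(-279.6) − (0.651262)(0.202271)(-356.7) + (0.758853)(-509.3) = -161.17 m.
1° of latitude spans πR/180 = 111125 m, so Δφ = -161.17 / 111125 × 3600 = -5.221″.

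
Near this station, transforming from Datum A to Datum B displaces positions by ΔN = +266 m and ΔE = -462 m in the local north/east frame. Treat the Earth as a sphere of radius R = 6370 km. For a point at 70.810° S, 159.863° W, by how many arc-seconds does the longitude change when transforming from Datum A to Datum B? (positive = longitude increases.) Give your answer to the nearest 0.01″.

At latitude -70.810°, cos φ = 0.328702.
One radian of longitude at latitude φ spans R cos φ, so Δλ = ΔE / (R cos φ) = -462.0 / (6370000 × 0.328702) = -2.2065e-04 rad = -45.512″.

Δλ = -45.51″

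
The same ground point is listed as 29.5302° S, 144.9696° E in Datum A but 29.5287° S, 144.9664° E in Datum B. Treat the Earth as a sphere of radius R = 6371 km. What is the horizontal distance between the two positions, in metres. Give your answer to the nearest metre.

352 m

Δφ = -29.5287° − -29.5302° = +0.0015°; Δλ = 144.9664° − 144.9696° = -0.0032°.
1° along a meridian = πR/180 = 111195 m.
ΔN = Δφ × 111195 = 166.8 m; ΔE = Δλ × 111195 × cos(-29.5302°) = -0.0032 × 111195 × 0.870096 = -309.6 m.
Distance = √(ΔE² + ΔN²) = √((-309.6)² + 166.8²) = 351.7 m.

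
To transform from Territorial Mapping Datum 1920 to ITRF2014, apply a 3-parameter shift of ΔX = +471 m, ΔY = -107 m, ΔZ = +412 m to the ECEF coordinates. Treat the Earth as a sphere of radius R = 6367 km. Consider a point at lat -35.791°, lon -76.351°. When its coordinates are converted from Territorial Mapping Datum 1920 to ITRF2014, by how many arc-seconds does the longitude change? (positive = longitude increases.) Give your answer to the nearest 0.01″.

Δλ = 17.27″

sin φ = -0.584830, cos φ = 0.811156, sin λ = -0.971760, cos λ = 0.235973.
East component: ΔE = −sin λ·ΔX + cos λ·ΔY = −(-0.971760)(471) + (0.235973)(-107) = 432.45 m.
1° of latitude spans πR/180 = 111125 m; at latitude φ, 1° of longitude spans that × cos φ = 90139.8 m, so Δλ = 432.45 / 90139.8 × 3600 = 17.271″.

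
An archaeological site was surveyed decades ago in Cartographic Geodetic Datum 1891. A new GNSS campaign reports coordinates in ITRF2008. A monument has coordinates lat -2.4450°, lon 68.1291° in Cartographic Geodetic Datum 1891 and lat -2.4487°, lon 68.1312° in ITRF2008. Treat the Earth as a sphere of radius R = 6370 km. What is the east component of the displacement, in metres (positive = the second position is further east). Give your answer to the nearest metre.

Δφ = -2.4487° − -2.4450° = -0.0037°; Δλ = 68.1312° − 68.1291° = +0.0021°.
1° along a meridian = πR/180 = 111177 m.
ΔN = Δφ × 111177 = -411.4 m; ΔE = Δλ × 111177 × cos(-2.4450°) = +0.0021 × 111177 × 0.999090 = 233.3 m.

ΔE = 233 m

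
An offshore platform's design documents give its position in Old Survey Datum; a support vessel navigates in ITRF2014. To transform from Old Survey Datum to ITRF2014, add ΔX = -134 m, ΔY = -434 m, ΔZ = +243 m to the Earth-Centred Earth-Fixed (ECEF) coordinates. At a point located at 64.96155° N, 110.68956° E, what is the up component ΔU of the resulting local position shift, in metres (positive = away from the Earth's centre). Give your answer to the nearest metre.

At φ = 64.96155°, λ = 110.68956°: sin φ = 0.906024, cos φ = 0.423226, sin λ = 0.935508, cos λ = -0.353304.
ΔU = cos φ cos λ·ΔX + cos φ sin λ·ΔY + sin φ·ΔZ = (0.423226)(-0.353304)(-134) + (0.423226)(0.935508)(-434) + (0.906024)(243) = 68.37 m.

ΔU = 68 m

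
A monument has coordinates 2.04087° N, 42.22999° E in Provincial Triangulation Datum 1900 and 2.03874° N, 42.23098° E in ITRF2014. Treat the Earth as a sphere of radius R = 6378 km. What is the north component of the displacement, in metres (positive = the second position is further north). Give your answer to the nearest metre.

ΔN = -237 m

Δφ = 2.03874° − 2.04087° = -0.00213°; Δλ = 42.23098° − 42.22999° = +0.00099°.
1° along a meridian = πR/180 = 111317 m.
ΔN = Δφ × 111317 = -237.1 m; ΔE = Δλ × 111317 × cos(2.04087°) = +0.00099 × 111317 × 0.999366 = 110.1 m.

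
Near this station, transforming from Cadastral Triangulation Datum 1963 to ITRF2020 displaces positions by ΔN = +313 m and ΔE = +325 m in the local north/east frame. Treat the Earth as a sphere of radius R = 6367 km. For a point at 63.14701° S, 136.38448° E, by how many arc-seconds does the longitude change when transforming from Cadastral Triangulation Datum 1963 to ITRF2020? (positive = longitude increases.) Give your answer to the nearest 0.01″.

Δλ = 23.31″

At latitude -63.14701°, cos φ = 0.451703.
One radian of longitude at latitude φ spans R cos φ, so Δλ = ΔE / (R cos φ) = 325.0 / (6367000 × 0.451703) = 1.1300e-04 rad = 23.309″.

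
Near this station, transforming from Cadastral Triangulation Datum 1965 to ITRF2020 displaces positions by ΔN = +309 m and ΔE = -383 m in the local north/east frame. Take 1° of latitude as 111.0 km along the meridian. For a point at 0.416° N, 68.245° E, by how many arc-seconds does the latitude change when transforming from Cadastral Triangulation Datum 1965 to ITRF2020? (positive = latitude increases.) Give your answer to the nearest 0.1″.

Δφ = 10.0″

1° of latitude = 111.0 km, so Δφ = 309.0 / 111000 = 0.0027838° = 10.022″.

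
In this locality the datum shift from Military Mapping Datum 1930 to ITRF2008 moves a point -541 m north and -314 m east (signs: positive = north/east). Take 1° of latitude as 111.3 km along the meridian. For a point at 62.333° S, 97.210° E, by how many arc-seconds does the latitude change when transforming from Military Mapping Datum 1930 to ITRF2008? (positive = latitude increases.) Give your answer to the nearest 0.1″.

Δφ = -17.5″

1° of latitude = 111.3 km, so Δφ = -541.0 / 111300 = -0.0048607° = -17.499″.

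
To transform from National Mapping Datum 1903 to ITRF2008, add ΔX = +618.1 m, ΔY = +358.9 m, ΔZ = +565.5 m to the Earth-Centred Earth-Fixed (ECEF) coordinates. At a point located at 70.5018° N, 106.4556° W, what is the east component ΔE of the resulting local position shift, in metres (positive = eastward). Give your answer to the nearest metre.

ΔE = 491 m

The local east axis at (φ, λ) is (−sin λ, cos λ, 0), so ΔE = −sin(-106.4556°)·618.1 + cos(-106.4556°)·358.9 = 491.12 m.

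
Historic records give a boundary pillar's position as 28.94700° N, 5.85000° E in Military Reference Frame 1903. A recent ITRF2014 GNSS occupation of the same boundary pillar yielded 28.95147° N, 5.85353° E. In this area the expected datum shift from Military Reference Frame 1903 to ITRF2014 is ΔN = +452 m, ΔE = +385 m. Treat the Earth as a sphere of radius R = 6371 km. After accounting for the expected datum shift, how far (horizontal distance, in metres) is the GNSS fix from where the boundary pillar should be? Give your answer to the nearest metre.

Observed coordinate differences: Δφ = +0.00447°, Δλ = +0.00353°.
Converting to metres (1° lat = 111195 m, cos φ = 0.875068): observed ΔN = 497.0 m, observed ΔE = 343.5 m.
Subtracting the expected shift leaves a residual of 497.0 − (452) = 45.0 m north and 343.5 − (385) = -41.5 m east.
Residual distance = √(45.0² + (-41.5)²) = 61.3 m.

61 m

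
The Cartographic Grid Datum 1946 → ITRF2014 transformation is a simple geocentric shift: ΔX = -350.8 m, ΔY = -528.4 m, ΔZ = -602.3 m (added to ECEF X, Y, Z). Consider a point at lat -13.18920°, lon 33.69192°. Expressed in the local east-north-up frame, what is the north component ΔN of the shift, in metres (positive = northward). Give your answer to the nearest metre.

The local north axis is (−sin φ cos λ, −sin φ sin λ, cos φ), giving ΔN = -66.597 − 66.880 − 586.412 = -719.89 m.

ΔN = -720 m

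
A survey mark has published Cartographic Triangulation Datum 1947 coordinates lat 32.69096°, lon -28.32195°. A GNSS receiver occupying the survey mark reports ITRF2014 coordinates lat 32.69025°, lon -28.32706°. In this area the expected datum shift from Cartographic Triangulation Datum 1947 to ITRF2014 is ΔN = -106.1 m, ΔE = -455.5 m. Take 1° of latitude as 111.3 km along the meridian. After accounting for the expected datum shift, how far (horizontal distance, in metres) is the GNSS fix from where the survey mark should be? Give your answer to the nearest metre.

36 m

Observed coordinate differences: Δφ = -0.00071°, Δλ = -0.00511°.
Converting to metres (1° lat = 111300 m, cos φ = 0.841596): observed ΔN = -79.0 m, observed ΔE = -478.7 m.
Subtracting the expected shift leaves a residual of -79.0 − (-106.1) = 27.1 m north and -478.7 − (-455.5) = -23.2 m east.
Residual distance = √(27.1² + (-23.2)²) = 35.6 m.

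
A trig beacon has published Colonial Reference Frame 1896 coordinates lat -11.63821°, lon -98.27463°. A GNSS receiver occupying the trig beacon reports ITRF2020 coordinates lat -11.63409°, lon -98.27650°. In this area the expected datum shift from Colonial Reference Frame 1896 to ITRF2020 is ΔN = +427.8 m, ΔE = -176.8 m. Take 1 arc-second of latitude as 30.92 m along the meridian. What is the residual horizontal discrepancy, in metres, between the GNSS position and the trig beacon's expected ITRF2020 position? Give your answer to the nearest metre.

41 m

Observed coordinate differences: Δφ = +0.00412°, Δλ = -0.00187°.
Converting to metres (1° lat = 111312 m, cos φ = 0.979441): observed ΔN = 458.6 m, observed ΔE = -203.9 m.
Subtracting the expected shift leaves a residual of 458.6 − (427.8) = 30.8 m north and -203.9 − (-176.8) = -27.1 m east.
Residual distance = √(30.8² + (-27.1)²) = 41.0 m.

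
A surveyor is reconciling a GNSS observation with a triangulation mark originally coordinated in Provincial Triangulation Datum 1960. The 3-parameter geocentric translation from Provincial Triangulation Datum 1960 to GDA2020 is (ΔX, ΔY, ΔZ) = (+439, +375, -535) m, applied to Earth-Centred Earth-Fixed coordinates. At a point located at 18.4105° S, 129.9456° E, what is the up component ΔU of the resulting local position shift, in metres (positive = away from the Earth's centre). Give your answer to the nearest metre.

The local up (radial) axis is (cos φ cos λ, cos φ sin λ, sin φ), giving ΔU = -267.438 + 272.781 + 168.965 = 174.31 m.

ΔU = 174 m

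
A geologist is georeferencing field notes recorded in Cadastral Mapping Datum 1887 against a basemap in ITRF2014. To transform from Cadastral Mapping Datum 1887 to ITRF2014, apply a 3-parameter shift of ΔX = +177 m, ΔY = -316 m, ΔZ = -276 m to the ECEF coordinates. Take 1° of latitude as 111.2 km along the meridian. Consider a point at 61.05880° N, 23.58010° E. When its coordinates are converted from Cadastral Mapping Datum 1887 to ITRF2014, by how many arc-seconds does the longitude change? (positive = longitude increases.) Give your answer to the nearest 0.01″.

Δλ = -24.11″

sin φ = 0.875117, cos φ = 0.483912, sin λ = 0.400031, cos λ = 0.916502.
East component: ΔE = −sin λ·ΔX + cos λ·ΔY = −(0.400031)(177) + (0.916502)(-316) = -360.42 m.
1° of latitude spans 111200 m; at latitude φ, 1° of longitude spans that × cos φ = 53811.0 m, so Δλ = -360.42 / 53811.0 × 3600 = -24.112″.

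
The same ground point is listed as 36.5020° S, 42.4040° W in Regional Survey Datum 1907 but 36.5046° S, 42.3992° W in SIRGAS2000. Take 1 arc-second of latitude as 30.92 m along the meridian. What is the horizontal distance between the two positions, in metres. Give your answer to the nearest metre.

518 m

Δφ = -36.5046° − -36.5020° = -0.0026°; Δλ = -42.3992° − -42.4040° = +0.0048°.
1° of latitude = 3600 × 30.92 = 111312 m.
ΔN = Δφ × 111312 = -289.4 m; ΔE = Δλ × 111312 × cos(-36.5020°) = +0.0048 × 111312 × 0.803836 = 429.5 m.
Distance = √(ΔE² + ΔN²) = √(429.5² + (-289.4)²) = 517.9 m.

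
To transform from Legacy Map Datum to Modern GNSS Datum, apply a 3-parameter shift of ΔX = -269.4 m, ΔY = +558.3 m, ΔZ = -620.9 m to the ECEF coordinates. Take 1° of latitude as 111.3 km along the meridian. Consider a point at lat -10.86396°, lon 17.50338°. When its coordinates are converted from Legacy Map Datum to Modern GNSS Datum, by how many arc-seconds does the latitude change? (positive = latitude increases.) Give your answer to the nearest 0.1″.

Δφ = -20.3″

sin φ = -0.188478, cos φ = 0.982077, sin λ = 0.300762, cos λ = 0.953699.
North component: ΔN = −sin φ cos λ·ΔX − sin φ sin λ·ΔY + cos φ·ΔZ = −(-0.188478)(0.953699)(-269.4) − (-0.188478)(0.300762)(558.3) + (0.982077)(-620.9) = -626.55 m.
1° of latitude spans 111300 m, so Δφ = -626.55 / 111300 × 3600 = -20.266″.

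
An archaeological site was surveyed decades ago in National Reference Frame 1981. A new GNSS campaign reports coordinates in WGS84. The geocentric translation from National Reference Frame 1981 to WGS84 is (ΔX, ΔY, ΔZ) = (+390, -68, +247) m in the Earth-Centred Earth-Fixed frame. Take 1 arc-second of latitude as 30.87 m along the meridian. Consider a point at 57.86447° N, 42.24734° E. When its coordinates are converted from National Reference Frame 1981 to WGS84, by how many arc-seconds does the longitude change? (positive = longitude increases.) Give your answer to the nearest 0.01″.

sin φ = 0.846792, cos φ = 0.531924, sin λ = 0.672332, cos λ = 0.740249.
East component: ΔE = −sin λ·ΔX + cos λ·ΔY = −(0.672332)(390) + (0.740249)(-68) = -312.55 m.
1° of latitude spans 3600 × 30.87 = 111132 m; at latitude φ, 1° of longitude spans that × cos φ = 59113.8 m, so Δλ = -312.55 / 59113.8 × 3600 = -19.034″.

Δλ = -19.03″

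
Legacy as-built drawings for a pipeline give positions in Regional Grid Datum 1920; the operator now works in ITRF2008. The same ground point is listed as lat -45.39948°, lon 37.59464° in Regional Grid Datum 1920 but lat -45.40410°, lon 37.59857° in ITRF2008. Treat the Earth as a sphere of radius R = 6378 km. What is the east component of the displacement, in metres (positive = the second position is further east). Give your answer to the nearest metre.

ΔE = 307 m

Δφ = -45.40410° − -45.39948° = -0.00462°; Δλ = 37.59857° − 37.59464° = +0.00393°.
1° along a meridian = πR/180 = 111317 m.
ΔN = Δφ × 111317 = -514.3 m; ΔE = Δλ × 111317 × cos(-45.39948°) = +0.00393 × 111317 × 0.702160 = 307.2 m.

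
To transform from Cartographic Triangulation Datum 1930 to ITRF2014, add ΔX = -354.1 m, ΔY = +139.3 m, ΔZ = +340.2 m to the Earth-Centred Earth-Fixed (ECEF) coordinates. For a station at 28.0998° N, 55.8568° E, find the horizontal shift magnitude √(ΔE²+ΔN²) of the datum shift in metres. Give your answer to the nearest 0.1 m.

The local east axis at (φ, λ) is (−sin λ, cos λ, 0), so ΔE = −sin(55.8568°)·(-354.1) + cos(55.8568°)·139.3 = 371.25 m.
The local north axis is (−sin φ cos λ, −sin φ sin λ, cos φ), giving ΔN = 93.610 − 54.303 + 300.100 = 339.41 m.
Horizontal magnitude = √(ΔE² + ΔN²) = √(371.25² + 339.41²) = 503.02 m.

503.0 m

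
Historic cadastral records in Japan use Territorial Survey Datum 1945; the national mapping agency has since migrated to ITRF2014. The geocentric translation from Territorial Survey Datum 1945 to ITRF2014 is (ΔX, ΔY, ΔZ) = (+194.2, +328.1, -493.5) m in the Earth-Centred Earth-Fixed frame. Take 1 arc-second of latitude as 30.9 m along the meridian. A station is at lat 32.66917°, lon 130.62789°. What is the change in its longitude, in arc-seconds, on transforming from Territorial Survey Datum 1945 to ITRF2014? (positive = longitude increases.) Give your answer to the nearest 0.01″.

sin φ = 0.539787, cos φ = 0.841801, sin λ = 0.758954, cos λ = -0.651144.
East component: ΔE = −sin λ·ΔX + cos λ·ΔY = −(0.758954)(194.2) + (-0.651144)(328.1) = -361.03 m.
1° of latitude spans 3600 × 30.90 = 111240 m; at latitude φ, 1° of longitude spans that × cos φ = 93642.0 m, so Δλ = -361.03 / 93642.0 × 3600 = -13.880″.

Δλ = -13.88″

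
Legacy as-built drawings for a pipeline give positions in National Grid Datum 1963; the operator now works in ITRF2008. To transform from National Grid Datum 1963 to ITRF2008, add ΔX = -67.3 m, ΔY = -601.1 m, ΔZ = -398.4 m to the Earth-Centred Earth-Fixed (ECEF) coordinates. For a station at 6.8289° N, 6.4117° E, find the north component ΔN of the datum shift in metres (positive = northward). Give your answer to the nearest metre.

ΔN = -380 m

The local north axis is (−sin φ cos λ, −sin φ sin λ, cos φ), giving ΔN = 7.952 + 7.982 − 395.574 = -379.64 m.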